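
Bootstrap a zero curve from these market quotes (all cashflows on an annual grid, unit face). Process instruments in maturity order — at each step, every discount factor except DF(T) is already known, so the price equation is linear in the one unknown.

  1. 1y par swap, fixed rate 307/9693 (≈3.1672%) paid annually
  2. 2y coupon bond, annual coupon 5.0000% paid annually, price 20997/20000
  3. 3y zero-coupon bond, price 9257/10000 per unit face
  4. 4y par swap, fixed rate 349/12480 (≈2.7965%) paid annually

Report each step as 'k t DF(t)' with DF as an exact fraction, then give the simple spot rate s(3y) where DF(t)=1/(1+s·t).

step 1 [1y] swap r/1=307/9693: DF=(1 − 307/9693·(0))/(1+307/9693) = 9693/10000 ≈ 0.969300
step 2 [2y] bond c/1=1/20: DF=(20997/20000 − 1/20·(0.969300))/(1+1/20) = 9537/10000 ≈ 0.953700
step 3 [3y] zero: DF = P = 9257/10000 ≈ 0.925700
step 4 [4y] swap r/1=349/12480: DF=(1 − 349/12480·(0.969300+0.953700+0.925700))/(1+349/12480) = 8953/10000 ≈ 0.895300

1 1 9693/10000
2 2 9537/10000
3 3 9257/10000
4 4 8953/10000
s(3y) = (1/(9257/10000) − 1)/(3) = 743/27771 ≈ 2.6755%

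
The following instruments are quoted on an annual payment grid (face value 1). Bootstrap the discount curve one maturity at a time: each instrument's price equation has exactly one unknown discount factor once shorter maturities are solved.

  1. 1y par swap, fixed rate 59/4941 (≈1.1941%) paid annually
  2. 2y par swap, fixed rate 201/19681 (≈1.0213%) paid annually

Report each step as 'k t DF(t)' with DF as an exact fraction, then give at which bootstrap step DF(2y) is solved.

step 1 [1y] swap r/1=59/4941: DF=(1 − 59/4941·(0))/(1+59/4941) = 4941/5000 ≈ 0.988200
step 2 [2y] swap r/1=201/19681: DF=(1 − 201/19681·(0.988200))/(1+201/19681) = 9799/10000 ≈ 0.979900

1 1 4941/5000
2 2 9799/10000
DF(2y) is solved at step 2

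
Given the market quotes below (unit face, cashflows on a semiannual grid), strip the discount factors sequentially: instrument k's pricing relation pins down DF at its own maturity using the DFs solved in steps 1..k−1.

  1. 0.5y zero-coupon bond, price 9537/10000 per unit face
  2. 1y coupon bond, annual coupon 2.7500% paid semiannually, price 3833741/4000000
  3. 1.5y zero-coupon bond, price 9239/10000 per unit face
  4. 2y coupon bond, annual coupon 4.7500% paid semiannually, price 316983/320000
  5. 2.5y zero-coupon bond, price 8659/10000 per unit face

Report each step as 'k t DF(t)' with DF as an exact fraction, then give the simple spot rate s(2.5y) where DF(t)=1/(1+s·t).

step 1 [0.5y] zero: DF = P = 9537/10000 ≈ 0.953700
step 2 [1y] bond c/2=11/800: DF=(3833741/4000000 − 11/800·(0.953700))/(1+11/800) = 373/400 ≈ 0.932500
step 3 [1.5y] zero: DF = P = 9239/10000 ≈ 0.923900
step 4 [2y] bond c/2=19/800: DF=(316983/320000 − 19/800·(0.953700+0.932500+0.923900))/(1+19/800) = 564/625 ≈ 0.902400
step 5 [2.5y] zero: DF = P = 8659/10000 ≈ 0.865900

1 1/2 9537/10000
2 1 373/400
3 3/2 9239/10000
4 2 564/625
5 5/2 8659/10000
s(2.5y) = (1/(8659/10000) − 1)/(5/2) = 2682/43295 ≈ 6.1947%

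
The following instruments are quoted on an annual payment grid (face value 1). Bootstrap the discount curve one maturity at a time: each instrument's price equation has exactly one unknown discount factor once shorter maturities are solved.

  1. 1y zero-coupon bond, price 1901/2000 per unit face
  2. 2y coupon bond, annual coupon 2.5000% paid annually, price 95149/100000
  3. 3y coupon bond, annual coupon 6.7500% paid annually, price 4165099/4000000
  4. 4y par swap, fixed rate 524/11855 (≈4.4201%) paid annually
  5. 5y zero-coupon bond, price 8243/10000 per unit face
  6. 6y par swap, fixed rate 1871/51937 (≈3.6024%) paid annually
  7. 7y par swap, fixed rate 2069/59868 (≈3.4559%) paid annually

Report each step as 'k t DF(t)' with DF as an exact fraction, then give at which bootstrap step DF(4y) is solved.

step 1 [1y] zero: DF = P = 1901/2000 ≈ 0.950500
step 2 [2y] bond c/1=1/40: DF=(95149/100000 − 1/40·(0.950500))/(1+1/40) = 9051/10000 ≈ 0.905100
step 3 [3y] bond c/1=27/400: DF=(4165099/4000000 − 27/400·(0.950500+0.905100))/(1+27/400) = 8581/10000 ≈ 0.858100
step 4 [4y] swap r/1=524/11855: DF=(1 − 524/11855·(0.950500+0.905100+0.858100))/(1+524/11855) = 2107/2500 ≈ 0.842800
step 5 [5y] zero: DF = P = 8243/10000 ≈ 0.824300
step 6 [6y] swap r/1=1871/51937: DF=(1 − 1871/51937·(0.950500+0.905100+0.858100+0.842800+0.824300))/(1+1871/51937) = 8129/10000 ≈ 0.812900
step 7 [7y] swap r/1=2069/59868: DF=(1 − 2069/59868·(0.950500+0.905100+0.858100+0.842800+0.824300+0.812900))/(1+2069/59868) = 7931/10000 ≈ 0.793100

1 1 1901/2000
2 2 9051/10000
3 3 8581/10000
4 4 2107/2500
5 5 8243/10000
6 6 8129/10000
7 7 7931/10000
DF(4y) is solved at step 4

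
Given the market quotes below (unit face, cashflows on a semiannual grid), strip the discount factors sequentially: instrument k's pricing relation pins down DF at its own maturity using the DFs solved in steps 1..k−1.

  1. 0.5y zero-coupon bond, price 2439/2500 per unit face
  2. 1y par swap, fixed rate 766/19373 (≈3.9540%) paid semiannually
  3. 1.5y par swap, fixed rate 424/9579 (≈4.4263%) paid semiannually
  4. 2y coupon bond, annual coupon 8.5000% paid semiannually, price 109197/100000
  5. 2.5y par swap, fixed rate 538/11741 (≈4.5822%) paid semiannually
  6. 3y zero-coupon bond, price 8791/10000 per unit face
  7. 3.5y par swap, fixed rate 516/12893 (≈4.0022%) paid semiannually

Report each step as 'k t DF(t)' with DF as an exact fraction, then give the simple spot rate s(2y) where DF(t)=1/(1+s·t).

1 1/2 2439/2500
2 1 9617/10000
3 3/2 2341/2500
4 2 9303/10000
5 5/2 2231/2500
6 3 8791/10000
7 7/2 871/1000
s(2y) = (1/(9303/10000) − 1)/(2) = 697/18606 ≈ 3.7461%

step 1 [0.5y] zero: DF = P = 2439/2500 ≈ 0.975600
step 2 [1y] swap r/2=383/19373: DF=(1 − 383/19373·(0.975600))/(1+383/19373) = 9617/10000 ≈ 0.961700
step 3 [1.5y] swap r/2=212/9579: DF=(1 − 212/9579·(0.975600+0.961700))/(1+212/9579) = 2341/2500 ≈ 0.936400
step 4 [2y] bond c/2=17/400: DF=(109197/100000 − 17/400·(0.975600+0.961700+0.936400))/(1+17/400) = 9303/10000 ≈ 0.930300
step 5 [2.5y] swap r/2=269/11741: DF=(1 − 269/11741·(0.975600+0.961700+0.936400+0.930300))/(1+269/11741) = 2231/2500 ≈ 0.892400
step 6 [3y] zero: DF = P = 8791/10000 ≈ 0.879100
step 7 [3.5y] swap r/2=258/12893: DF=(1 − 258/12893·(0.975600+0.961700+0.936400+0.930300+0.892400+0.879100))/(1+258/12893) = 871/1000 ≈ 0.871000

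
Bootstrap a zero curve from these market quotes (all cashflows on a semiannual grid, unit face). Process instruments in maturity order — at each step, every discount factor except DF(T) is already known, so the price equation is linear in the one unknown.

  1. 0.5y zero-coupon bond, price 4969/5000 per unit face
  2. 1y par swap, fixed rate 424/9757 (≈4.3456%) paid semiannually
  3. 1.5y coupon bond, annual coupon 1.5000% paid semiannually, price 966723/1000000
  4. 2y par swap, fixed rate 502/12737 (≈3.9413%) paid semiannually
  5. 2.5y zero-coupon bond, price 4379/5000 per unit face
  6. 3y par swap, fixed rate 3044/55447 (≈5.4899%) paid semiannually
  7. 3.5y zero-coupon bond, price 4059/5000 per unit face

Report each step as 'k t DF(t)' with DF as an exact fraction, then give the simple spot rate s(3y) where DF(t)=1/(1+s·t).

1 1/2 4969/5000
2 1 1197/1250
3 3/2 189/200
4 2 9247/10000
5 5/2 4379/5000
6 3 4239/5000
7 7/2 4059/5000
s(3y) = (1/(4239/5000) − 1)/(3) = 761/12717 ≈ 5.9841%

step 1 [0.5y] zero: DF = P = 4969/5000 ≈ 0.993800
step 2 [1y] swap r/2=212/9757: DF=(1 − 212/9757·(0.993800))/(1+212/9757) = 1197/1250 ≈ 0.957600
step 3 [1.5y] bond c/2=3/400: DF=(966723/1000000 − 3/400·(0.993800+0.957600))/(1+3/400) = 189/200 ≈ 0.945000
step 4 [2y] swap r/2=251/12737: DF=(1 − 251/12737·(0.993800+0.957600+0.945000))/(1+251/12737) = 9247/10000 ≈ 0.924700
step 5 [2.5y] zero: DF = P = 4379/5000 ≈ 0.875800
step 6 [3y] swap r/2=1522/55447: DF=(1 − 1522/55447·(0.993800+0.957600+0.945000+0.924700+0.875800))/(1+1522/55447) = 4239/5000 ≈ 0.847800
step 7 [3.5y] zero: DF = P = 4059/5000 ≈ 0.811800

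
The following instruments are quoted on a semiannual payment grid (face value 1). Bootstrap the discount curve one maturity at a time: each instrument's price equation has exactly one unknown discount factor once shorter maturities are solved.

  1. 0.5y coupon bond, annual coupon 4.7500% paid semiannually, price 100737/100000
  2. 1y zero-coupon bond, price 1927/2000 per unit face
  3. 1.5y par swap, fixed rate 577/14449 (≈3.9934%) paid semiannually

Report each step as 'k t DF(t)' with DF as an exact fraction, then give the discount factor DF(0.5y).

step 1 [0.5y] bond c/2=19/800: DF=(100737/100000 − 19/800·(0))/(1+19/800) = 123/125 ≈ 0.984000
step 2 [1y] zero: DF = P = 1927/2000 ≈ 0.963500
step 3 [1.5y] swap r/2=577/28898: DF=(1 − 577/28898·(0.984000+0.963500))/(1+577/28898) = 9423/10000 ≈ 0.942300

1 1/2 123/125
2 1 1927/2000
3 3/2 9423/10000
DF(0.5y) = 123/125 ≈ 0.984000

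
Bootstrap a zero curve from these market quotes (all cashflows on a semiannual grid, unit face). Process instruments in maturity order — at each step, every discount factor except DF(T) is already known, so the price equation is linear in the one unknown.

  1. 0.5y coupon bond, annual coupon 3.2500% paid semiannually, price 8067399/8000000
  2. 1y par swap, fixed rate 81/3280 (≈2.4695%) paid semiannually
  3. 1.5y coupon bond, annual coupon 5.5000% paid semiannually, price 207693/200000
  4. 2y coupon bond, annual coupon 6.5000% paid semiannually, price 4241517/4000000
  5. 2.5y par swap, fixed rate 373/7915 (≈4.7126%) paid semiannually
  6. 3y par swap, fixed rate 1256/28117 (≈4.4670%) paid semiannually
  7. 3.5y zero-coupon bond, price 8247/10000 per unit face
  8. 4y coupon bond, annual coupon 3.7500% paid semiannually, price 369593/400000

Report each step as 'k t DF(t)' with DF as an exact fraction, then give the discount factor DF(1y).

step 1 [0.5y] bond c/2=13/800: DF=(8067399/8000000 − 13/800·(0))/(1+13/800) = 9923/10000 ≈ 0.992300
step 2 [1y] swap r/2=81/6560: DF=(1 − 81/6560·(0.992300))/(1+81/6560) = 9757/10000 ≈ 0.975700
step 3 [1.5y] bond c/2=11/400: DF=(207693/200000 − 11/400·(0.992300+0.975700))/(1+11/400) = 479/500 ≈ 0.958000
step 4 [2y] bond c/2=13/400: DF=(4241517/4000000 − 13/400·(0.992300+0.975700+0.958000))/(1+13/400) = 9349/10000 ≈ 0.934900
step 5 [2.5y] swap r/2=373/15830: DF=(1 − 373/15830·(0.992300+0.975700+0.958000+0.934900))/(1+373/15830) = 8881/10000 ≈ 0.888100
step 6 [3y] swap r/2=628/28117: DF=(1 − 628/28117·(0.992300+0.975700+0.958000+0.934900+0.888100))/(1+628/28117) = 1093/1250 ≈ 0.874400
step 7 [3.5y] zero: DF = P = 8247/10000 ≈ 0.824700
step 8 [4y] bond c/2=3/160: DF=(369593/400000 − 3/160·(0.992300+0.975700+0.958000+0.934900+0.888100+0.874400+0.824700))/(1+3/160) = 7883/10000 ≈ 0.788300

1 1/2 9923/10000
2 1 9757/10000
3 3/2 479/500
4 2 9349/10000
5 5/2 8881/10000
6 3 1093/1250
7 7/2 8247/10000
8 4 7883/10000
DF(1y) = 9757/10000 ≈ 0.975700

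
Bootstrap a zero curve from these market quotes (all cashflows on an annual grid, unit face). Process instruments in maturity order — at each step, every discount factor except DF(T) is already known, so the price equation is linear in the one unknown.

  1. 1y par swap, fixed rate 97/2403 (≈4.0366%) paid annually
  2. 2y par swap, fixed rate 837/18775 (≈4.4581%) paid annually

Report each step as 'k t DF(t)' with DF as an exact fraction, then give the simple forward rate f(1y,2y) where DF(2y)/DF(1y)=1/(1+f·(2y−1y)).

step 1 [1y] swap r/1=97/2403: DF=(1 − 97/2403·(0))/(1+97/2403) = 2403/2500 ≈ 0.961200
step 2 [2y] swap r/1=837/18775: DF=(1 − 837/18775·(0.961200))/(1+837/18775) = 9163/10000 ≈ 0.916300

1 1 2403/2500
2 2 9163/10000
f(1y,2y) = ((2403/2500)/(9163/10000) − 1)/(1) = 449/9163 ≈ 4.9001%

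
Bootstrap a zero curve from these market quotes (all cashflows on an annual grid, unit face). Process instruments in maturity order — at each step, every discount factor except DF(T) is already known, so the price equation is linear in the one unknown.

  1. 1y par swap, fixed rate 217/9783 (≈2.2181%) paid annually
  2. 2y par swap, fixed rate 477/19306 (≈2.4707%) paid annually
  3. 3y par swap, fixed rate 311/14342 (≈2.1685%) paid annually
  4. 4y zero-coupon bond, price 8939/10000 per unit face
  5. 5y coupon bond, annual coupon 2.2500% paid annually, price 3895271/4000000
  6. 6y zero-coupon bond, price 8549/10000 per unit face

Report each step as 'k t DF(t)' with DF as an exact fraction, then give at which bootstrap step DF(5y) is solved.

1 1 9783/10000
2 2 9523/10000
3 3 4689/5000
4 4 8939/10000
5 5 1087/1250
6 6 8549/10000
DF(5y) is solved at step 5

step 1 [1y] swap r/1=217/9783: DF=(1 − 217/9783·(0))/(1+217/9783) = 9783/10000 ≈ 0.978300
step 2 [2y] swap r/1=477/19306: DF=(1 − 477/19306·(0.978300))/(1+477/19306) = 9523/10000 ≈ 0.952300
step 3 [3y] swap r/1=311/14342: DF=(1 − 311/14342·(0.978300+0.952300))/(1+311/14342) = 4689/5000 ≈ 0.937800
step 4 [4y] zero: DF = P = 8939/10000 ≈ 0.893900
step 5 [5y] bond c/1=9/400: DF=(3895271/4000000 − 9/400·(0.978300+0.952300+0.937800+0.893900))/(1+9/400) = 1087/1250 ≈ 0.869600
step 6 [6y] zero: DF = P = 8549/10000 ≈ 0.854900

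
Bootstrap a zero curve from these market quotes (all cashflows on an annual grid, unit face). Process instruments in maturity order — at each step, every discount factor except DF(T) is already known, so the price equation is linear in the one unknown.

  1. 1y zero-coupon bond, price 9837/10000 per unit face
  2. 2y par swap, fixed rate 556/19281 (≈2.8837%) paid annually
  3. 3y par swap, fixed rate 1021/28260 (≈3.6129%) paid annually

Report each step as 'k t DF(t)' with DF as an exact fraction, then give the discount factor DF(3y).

step 1 [1y] zero: DF = P = 9837/10000 ≈ 0.983700
step 2 [2y] swap r/1=556/19281: DF=(1 − 556/19281·(0.983700))/(1+556/19281) = 2361/2500 ≈ 0.944400
step 3 [3y] swap r/1=1021/28260: DF=(1 − 1021/28260·(0.983700+0.944400))/(1+1021/28260) = 8979/10000 ≈ 0.897900

1 1 9837/10000
2 2 2361/2500
3 3 8979/10000
DF(3y) = 8979/10000 ≈ 0.897900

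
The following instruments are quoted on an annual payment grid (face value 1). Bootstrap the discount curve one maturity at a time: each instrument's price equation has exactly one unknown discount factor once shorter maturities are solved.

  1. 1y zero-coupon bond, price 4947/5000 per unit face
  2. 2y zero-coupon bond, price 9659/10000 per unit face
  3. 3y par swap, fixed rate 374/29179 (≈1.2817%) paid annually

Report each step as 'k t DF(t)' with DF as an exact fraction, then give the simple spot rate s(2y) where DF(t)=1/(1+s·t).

step 1 [1y] zero: DF = P = 4947/5000 ≈ 0.989400
step 2 [2y] zero: DF = P = 9659/10000 ≈ 0.965900
step 3 [3y] swap r/1=374/29179: DF=(1 − 374/29179·(0.989400+0.965900))/(1+374/29179) = 4813/5000 ≈ 0.962600

1 1 4947/5000
2 2 9659/10000
3 3 4813/5000
s(2y) = (1/(9659/10000) − 1)/(2) = 341/19318 ≈ 1.7652%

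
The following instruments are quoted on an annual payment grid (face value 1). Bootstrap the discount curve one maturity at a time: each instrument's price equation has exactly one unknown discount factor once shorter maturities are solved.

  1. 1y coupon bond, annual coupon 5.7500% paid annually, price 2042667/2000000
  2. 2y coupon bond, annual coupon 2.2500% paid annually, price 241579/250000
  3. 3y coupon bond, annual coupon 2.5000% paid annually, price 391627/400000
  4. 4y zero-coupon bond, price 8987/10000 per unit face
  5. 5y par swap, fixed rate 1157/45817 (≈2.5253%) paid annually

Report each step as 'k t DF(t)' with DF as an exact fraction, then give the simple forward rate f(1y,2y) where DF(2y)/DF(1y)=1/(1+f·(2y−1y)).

step 1 [1y] bond c/1=23/400: DF=(2042667/2000000 − 23/400·(0))/(1+23/400) = 4829/5000 ≈ 0.965800
step 2 [2y] bond c/1=9/400: DF=(241579/250000 − 9/400·(0.965800))/(1+9/400) = 4619/5000 ≈ 0.923800
step 3 [3y] bond c/1=1/40: DF=(391627/400000 − 1/40·(0.965800+0.923800))/(1+1/40) = 9091/10000 ≈ 0.909100
step 4 [4y] zero: DF = P = 8987/10000 ≈ 0.898700
step 5 [5y] swap r/1=1157/45817: DF=(1 − 1157/45817·(0.965800+0.923800+0.909100+0.898700))/(1+1157/45817) = 8843/10000 ≈ 0.884300

1 1 4829/5000
2 2 4619/5000
3 3 9091/10000
4 4 8987/10000
5 5 8843/10000
f(1y,2y) = ((4829/5000)/(4619/5000) − 1)/(1) = 210/4619 ≈ 4.5464%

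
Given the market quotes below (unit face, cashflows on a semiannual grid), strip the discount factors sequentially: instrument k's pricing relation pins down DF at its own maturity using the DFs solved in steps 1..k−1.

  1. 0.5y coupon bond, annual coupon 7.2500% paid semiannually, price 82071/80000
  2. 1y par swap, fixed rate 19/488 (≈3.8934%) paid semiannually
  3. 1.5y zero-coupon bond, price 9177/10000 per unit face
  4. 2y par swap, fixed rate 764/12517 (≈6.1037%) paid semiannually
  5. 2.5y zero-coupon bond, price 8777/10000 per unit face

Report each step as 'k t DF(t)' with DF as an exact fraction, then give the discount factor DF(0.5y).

1 1/2 99/100
2 1 481/500
3 3/2 9177/10000
4 2 4427/5000
5 5/2 8777/10000
DF(0.5y) = 99/100 ≈ 0.990000

step 1 [0.5y] bond c/2=29/800: DF=(82071/80000 − 29/800·(0))/(1+29/800) = 99/100 ≈ 0.990000
step 2 [1y] swap r/2=19/976: DF=(1 − 19/976·(0.990000))/(1+19/976) = 481/500 ≈ 0.962000
step 3 [1.5y] zero: DF = P = 9177/10000 ≈ 0.917700
step 4 [2y] swap r/2=382/12517: DF=(1 − 382/12517·(0.990000+0.962000+0.917700))/(1+382/12517) = 4427/5000 ≈ 0.885400
step 5 [2.5y] zero: DF = P = 8777/10000 ≈ 0.877700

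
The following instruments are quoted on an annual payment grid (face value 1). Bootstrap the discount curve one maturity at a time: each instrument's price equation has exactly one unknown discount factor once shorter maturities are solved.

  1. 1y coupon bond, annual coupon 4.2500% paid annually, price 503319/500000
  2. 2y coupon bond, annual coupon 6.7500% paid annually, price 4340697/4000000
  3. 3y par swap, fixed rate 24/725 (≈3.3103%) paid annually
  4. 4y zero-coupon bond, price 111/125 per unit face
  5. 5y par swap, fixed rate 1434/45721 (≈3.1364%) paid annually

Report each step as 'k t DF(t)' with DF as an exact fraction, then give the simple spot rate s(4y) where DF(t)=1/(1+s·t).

1 1 1207/1250
2 2 1911/2000
3 3 1133/1250
4 4 111/125
5 5 4283/5000
s(4y) = (1/(111/125) − 1)/(4) = 7/222 ≈ 3.1532%

step 1 [1y] bond c/1=17/400: DF=(503319/500000 − 17/400·(0))/(1+17/400) = 1207/1250 ≈ 0.965600
step 2 [2y] bond c/1=27/400: DF=(4340697/4000000 − 27/400·(0.965600))/(1+27/400) = 1911/2000 ≈ 0.955500
step 3 [3y] swap r/1=24/725: DF=(1 − 24/725·(0.965600+0.955500))/(1+24/725) = 1133/1250 ≈ 0.906400
step 4 [4y] zero: DF = P = 111/125 ≈ 0.888000
step 5 [5y] swap r/1=1434/45721: DF=(1 − 1434/45721·(0.965600+0.955500+0.906400+0.888000))/(1+1434/45721) = 4283/5000 ≈ 0.856600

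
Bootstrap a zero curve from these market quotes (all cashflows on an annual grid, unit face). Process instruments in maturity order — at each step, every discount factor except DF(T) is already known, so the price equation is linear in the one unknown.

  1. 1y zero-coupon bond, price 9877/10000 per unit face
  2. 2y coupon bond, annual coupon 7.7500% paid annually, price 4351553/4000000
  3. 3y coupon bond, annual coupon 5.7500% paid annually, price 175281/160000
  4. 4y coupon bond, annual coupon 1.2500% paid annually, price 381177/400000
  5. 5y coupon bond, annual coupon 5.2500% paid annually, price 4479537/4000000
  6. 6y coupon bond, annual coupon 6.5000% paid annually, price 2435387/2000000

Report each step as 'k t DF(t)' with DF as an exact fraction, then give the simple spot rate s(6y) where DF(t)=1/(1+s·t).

step 1 [1y] zero: DF = P = 9877/10000 ≈ 0.987700
step 2 [2y] bond c/1=31/400: DF=(4351553/4000000 − 31/400·(0.987700))/(1+31/400) = 4693/5000 ≈ 0.938600
step 3 [3y] bond c/1=23/400: DF=(175281/160000 − 23/400·(0.987700+0.938600))/(1+23/400) = 582/625 ≈ 0.931200
step 4 [4y] bond c/1=1/80: DF=(381177/400000 − 1/80·(0.987700+0.938600+0.931200))/(1+1/80) = 9059/10000 ≈ 0.905900
step 5 [5y] bond c/1=21/400: DF=(4479537/4000000 − 21/400·(0.987700+0.938600+0.931200+0.905900))/(1+21/400) = 8763/10000 ≈ 0.876300
step 6 [6y] bond c/1=13/200: DF=(2435387/2000000 − 13/200·(0.987700+0.938600+0.931200+0.905900+0.876300))/(1+13/200) = 4301/5000 ≈ 0.860200

1 1 9877/10000
2 2 4693/5000
3 3 582/625
4 4 9059/10000
5 5 8763/10000
6 6 4301/5000
s(6y) = (1/(4301/5000) − 1)/(6) = 233/8602 ≈ 2.7087%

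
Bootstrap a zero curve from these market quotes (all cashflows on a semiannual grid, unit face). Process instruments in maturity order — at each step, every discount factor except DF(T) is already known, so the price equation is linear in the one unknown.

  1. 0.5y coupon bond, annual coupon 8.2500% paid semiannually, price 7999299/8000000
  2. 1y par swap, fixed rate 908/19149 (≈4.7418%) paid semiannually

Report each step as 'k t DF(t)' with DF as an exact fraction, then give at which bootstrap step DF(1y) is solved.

1 1/2 9603/10000
2 1 4773/5000
DF(1y) is solved at step 2

step 1 [0.5y] bond c/2=33/800: DF=(7999299/8000000 − 33/800·(0))/(1+33/800) = 9603/10000 ≈ 0.960300
step 2 [1y] swap r/2=454/19149: DF=(1 − 454/19149·(0.960300))/(1+454/19149) = 4773/5000 ≈ 0.954600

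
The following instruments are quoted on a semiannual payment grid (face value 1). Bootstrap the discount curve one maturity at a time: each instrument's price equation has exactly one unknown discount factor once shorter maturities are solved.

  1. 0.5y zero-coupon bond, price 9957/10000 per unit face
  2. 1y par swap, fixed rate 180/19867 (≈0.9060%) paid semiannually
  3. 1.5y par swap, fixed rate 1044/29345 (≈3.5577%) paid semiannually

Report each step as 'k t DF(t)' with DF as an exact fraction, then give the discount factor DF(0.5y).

1 1/2 9957/10000
2 1 991/1000
3 3/2 4739/5000
DF(0.5y) = 9957/10000 ≈ 0.995700

step 1 [0.5y] zero: DF = P = 9957/10000 ≈ 0.995700
step 2 [1y] swap r/2=90/19867: DF=(1 − 90/19867·(0.995700))/(1+90/19867) = 991/1000 ≈ 0.991000
step 3 [1.5y] swap r/2=522/29345: DF=(1 − 522/29345·(0.995700+0.991000))/(1+522/29345) = 4739/5000 ≈ 0.947800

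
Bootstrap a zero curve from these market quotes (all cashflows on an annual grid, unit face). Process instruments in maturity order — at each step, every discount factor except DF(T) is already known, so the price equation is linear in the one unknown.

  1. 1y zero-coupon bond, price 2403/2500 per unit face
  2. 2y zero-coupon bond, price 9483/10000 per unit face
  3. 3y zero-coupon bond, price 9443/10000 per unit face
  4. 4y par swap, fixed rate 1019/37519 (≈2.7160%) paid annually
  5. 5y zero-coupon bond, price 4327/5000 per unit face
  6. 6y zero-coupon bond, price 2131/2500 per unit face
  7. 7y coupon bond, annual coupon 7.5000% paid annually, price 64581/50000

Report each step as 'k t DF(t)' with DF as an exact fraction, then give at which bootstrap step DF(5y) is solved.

1 1 2403/2500
2 2 9483/10000
3 3 9443/10000
4 4 8981/10000
5 5 4327/5000
6 6 2131/2500
7 7 8199/10000
DF(5y) is solved at step 5

step 1 [1y] zero: DF = P = 2403/2500 ≈ 0.961200
step 2 [2y] zero: DF = P = 9483/10000 ≈ 0.948300
step 3 [3y] zero: DF = P = 9443/10000 ≈ 0.944300
step 4 [4y] swap r/1=1019/37519: DF=(1 − 1019/37519·(0.961200+0.948300+0.944300))/(1+1019/37519) = 8981/10000 ≈ 0.898100
step 5 [5y] zero: DF = P = 4327/5000 ≈ 0.865400
step 6 [6y] zero: DF = P = 2131/2500 ≈ 0.852400
step 7 [7y] bond c/1=3/40: DF=(64581/50000 − 3/40·(0.961200+0.948300+0.944300+0.898100+0.865400+0.852400))/(1+3/40) = 8199/10000 ≈ 0.819900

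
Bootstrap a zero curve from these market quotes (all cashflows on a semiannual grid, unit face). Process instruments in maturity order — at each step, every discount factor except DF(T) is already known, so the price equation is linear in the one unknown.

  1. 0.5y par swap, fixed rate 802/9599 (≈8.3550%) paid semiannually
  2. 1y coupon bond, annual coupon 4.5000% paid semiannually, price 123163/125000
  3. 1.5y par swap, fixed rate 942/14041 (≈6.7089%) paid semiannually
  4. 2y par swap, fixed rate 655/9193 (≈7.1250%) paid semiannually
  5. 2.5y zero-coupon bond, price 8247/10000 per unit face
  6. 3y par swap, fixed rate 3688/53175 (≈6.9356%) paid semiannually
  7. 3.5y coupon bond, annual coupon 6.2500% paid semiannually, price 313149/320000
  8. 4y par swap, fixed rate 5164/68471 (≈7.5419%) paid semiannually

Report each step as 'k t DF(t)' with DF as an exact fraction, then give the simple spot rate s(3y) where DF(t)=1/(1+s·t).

step 1 [0.5y] swap r/2=401/9599: DF=(1 − 401/9599·(0))/(1+401/9599) = 9599/10000 ≈ 0.959900
step 2 [1y] bond c/2=9/400: DF=(123163/125000 − 9/400·(0.959900))/(1+9/400) = 377/400 ≈ 0.942500
step 3 [1.5y] swap r/2=471/14041: DF=(1 − 471/14041·(0.959900+0.942500))/(1+471/14041) = 4529/5000 ≈ 0.905800
step 4 [2y] swap r/2=655/18386: DF=(1 − 655/18386·(0.959900+0.942500+0.905800))/(1+655/18386) = 869/1000 ≈ 0.869000
step 5 [2.5y] zero: DF = P = 8247/10000 ≈ 0.824700
step 6 [3y] swap r/2=1844/53175: DF=(1 − 1844/53175·(0.959900+0.942500+0.905800+0.869000+0.824700))/(1+1844/53175) = 2039/2500 ≈ 0.815600
step 7 [3.5y] bond c/2=1/32: DF=(313149/320000 − 1/32·(0.959900+0.942500+0.905800+0.869000+0.824700+0.815600))/(1+1/32) = 3939/5000 ≈ 0.787800
step 8 [4y] swap r/2=2582/68471: DF=(1 − 2582/68471·(0.959900+0.942500+0.905800+0.869000+0.824700+0.815600+0.787800))/(1+2582/68471) = 3709/5000 ≈ 0.741800

1 1/2 9599/10000
2 1 377/400
3 3/2 4529/5000
4 2 869/1000
5 5/2 8247/10000
6 3 2039/2500
7 7/2 3939/5000
8 4 3709/5000
s(3y) = (1/(2039/2500) − 1)/(3) = 461/6117 ≈ 7.5364%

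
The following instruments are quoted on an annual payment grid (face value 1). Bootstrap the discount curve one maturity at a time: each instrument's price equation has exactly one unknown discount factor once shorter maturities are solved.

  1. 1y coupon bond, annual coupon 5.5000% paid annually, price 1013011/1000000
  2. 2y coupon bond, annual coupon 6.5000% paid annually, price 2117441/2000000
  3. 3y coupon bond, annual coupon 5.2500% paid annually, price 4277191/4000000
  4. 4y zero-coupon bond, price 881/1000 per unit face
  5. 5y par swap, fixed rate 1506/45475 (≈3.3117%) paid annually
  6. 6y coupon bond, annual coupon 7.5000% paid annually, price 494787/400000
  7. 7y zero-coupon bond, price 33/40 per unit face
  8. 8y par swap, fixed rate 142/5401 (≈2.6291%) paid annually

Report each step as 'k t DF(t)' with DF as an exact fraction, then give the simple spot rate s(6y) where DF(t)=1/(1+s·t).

1 1 4801/5000
2 2 1871/2000
3 3 4607/5000
4 4 881/1000
5 5 4247/5000
6 6 4167/5000
7 7 33/40
8 8 4077/5000
s(6y) = (1/(4167/5000) − 1)/(6) = 833/25002 ≈ 3.3317%

step 1 [1y] bond c/1=11/200: DF=(1013011/1000000 − 11/200·(0))/(1+11/200) = 4801/5000 ≈ 0.960200
step 2 [2y] bond c/1=13/200: DF=(2117441/2000000 − 13/200·(0.960200))/(1+13/200) = 1871/2000 ≈ 0.935500
step 3 [3y] bond c/1=21/400: DF=(4277191/4000000 − 21/400·(0.960200+0.935500))/(1+21/400) = 4607/5000 ≈ 0.921400
step 4 [4y] zero: DF = P = 881/1000 ≈ 0.881000
step 5 [5y] swap r/1=1506/45475: DF=(1 − 1506/45475·(0.960200+0.935500+0.921400+0.881000))/(1+1506/45475) = 4247/5000 ≈ 0.849400
step 6 [6y] bond c/1=3/40: DF=(494787/400000 − 3/40·(0.960200+0.935500+0.921400+0.881000+0.849400))/(1+3/40) = 4167/5000 ≈ 0.833400
step 7 [7y] zero: DF = P = 33/40 ≈ 0.825000
step 8 [8y] swap r/1=142/5401: DF=(1 − 142/5401·(0.960200+0.935500+0.921400+0.881000+0.849400+0.833400+0.825000))/(1+142/5401) = 4077/5000 ≈ 0.815400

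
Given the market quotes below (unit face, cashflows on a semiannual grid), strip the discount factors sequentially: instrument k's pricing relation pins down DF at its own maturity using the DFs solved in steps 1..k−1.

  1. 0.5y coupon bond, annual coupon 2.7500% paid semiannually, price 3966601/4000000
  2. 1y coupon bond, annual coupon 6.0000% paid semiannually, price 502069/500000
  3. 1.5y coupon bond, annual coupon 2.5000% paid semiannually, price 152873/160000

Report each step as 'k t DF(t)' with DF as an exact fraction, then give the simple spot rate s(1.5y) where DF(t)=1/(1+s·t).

1 1/2 4891/5000
2 1 1183/1250
3 3/2 9199/10000
s(1.5y) = (1/(9199/10000) − 1)/(3/2) = 534/9199 ≈ 5.8050%

step 1 [0.5y] bond c/2=11/800: DF=(3966601/4000000 − 11/800·(0))/(1+11/800) = 4891/5000 ≈ 0.978200
step 2 [1y] bond c/2=3/100: DF=(502069/500000 − 3/100·(0.978200))/(1+3/100) = 1183/1250 ≈ 0.946400
step 3 [1.5y] bond c/2=1/80: DF=(152873/160000 − 1/80·(0.978200+0.946400))/(1+1/80) = 9199/10000 ≈ 0.919900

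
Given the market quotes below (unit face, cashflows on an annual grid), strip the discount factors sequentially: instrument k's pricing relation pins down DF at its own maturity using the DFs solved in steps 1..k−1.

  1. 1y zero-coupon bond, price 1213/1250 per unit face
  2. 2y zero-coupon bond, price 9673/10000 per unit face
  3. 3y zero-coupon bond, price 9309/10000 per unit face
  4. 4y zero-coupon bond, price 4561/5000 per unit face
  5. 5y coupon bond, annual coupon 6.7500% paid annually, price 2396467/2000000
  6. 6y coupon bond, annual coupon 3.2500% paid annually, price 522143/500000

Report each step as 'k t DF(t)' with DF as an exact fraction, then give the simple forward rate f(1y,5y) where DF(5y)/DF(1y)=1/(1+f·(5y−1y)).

1 1 1213/1250
2 2 9673/10000
3 3 9309/10000
4 4 4561/5000
5 5 4417/5000
6 6 4323/5000
f(1y,5y) = ((1213/1250)/(4417/5000) − 1)/(4) = 435/17668 ≈ 2.4621%

step 1 [1y] zero: DF = P = 1213/1250 ≈ 0.970400
step 2 [2y] zero: DF = P = 9673/10000 ≈ 0.967300
step 3 [3y] zero: DF = P = 9309/10000 ≈ 0.930900
step 4 [4y] zero: DF = P = 4561/5000 ≈ 0.912200
step 5 [5y] bond c/1=27/400: DF=(2396467/2000000 − 27/400·(0.970400+0.967300+0.930900+0.912200))/(1+27/400) = 4417/5000 ≈ 0.883400
step 6 [6y] bond c/1=13/400: DF=(522143/500000 − 13/400·(0.970400+0.967300+0.930900+0.912200+0.883400))/(1+13/400) = 4323/5000 ≈ 0.864600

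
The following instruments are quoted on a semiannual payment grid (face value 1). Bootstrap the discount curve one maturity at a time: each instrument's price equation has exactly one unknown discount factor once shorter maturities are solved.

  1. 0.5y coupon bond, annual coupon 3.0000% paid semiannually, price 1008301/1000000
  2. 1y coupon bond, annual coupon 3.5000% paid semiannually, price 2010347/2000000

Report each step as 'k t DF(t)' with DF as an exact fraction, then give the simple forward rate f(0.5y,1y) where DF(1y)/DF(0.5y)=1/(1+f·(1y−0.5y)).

step 1 [0.5y] bond c/2=3/200: DF=(1008301/1000000 − 3/200·(0))/(1+3/200) = 4967/5000 ≈ 0.993400
step 2 [1y] bond c/2=7/400: DF=(2010347/2000000 − 7/400·(0.993400))/(1+7/400) = 2427/2500 ≈ 0.970800

1 1/2 4967/5000
2 1 2427/2500
f(0.5y,1y) = ((4967/5000)/(2427/2500) − 1)/(1/2) = 113/2427 ≈ 4.6560%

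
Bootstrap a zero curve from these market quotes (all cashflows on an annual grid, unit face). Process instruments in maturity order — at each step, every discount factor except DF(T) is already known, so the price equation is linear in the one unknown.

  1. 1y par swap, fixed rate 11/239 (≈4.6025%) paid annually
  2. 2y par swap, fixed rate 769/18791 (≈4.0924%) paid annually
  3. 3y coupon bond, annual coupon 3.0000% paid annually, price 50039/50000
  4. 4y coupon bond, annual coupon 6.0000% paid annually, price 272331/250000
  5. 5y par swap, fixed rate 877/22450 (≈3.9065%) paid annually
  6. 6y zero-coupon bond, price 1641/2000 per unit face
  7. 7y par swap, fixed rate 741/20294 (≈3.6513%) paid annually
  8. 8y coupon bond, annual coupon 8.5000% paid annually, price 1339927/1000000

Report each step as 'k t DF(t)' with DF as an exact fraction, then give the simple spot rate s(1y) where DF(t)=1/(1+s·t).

step 1 [1y] swap r/1=11/239: DF=(1 − 11/239·(0))/(1+11/239) = 239/250 ≈ 0.956000
step 2 [2y] swap r/1=769/18791: DF=(1 − 769/18791·(0.956000))/(1+769/18791) = 9231/10000 ≈ 0.923100
step 3 [3y] bond c/1=3/100: DF=(50039/50000 − 3/100·(0.956000+0.923100))/(1+3/100) = 9169/10000 ≈ 0.916900
step 4 [4y] bond c/1=3/50: DF=(272331/250000 − 3/50·(0.956000+0.923100+0.916900))/(1+3/50) = 4347/5000 ≈ 0.869400
step 5 [5y] swap r/1=877/22450: DF=(1 − 877/22450·(0.956000+0.923100+0.916900+0.869400))/(1+877/22450) = 4123/5000 ≈ 0.824600
step 6 [6y] zero: DF = P = 1641/2000 ≈ 0.820500
step 7 [7y] swap r/1=741/20294: DF=(1 − 741/20294·(0.956000+0.923100+0.916900+0.869400+0.824600+0.820500))/(1+741/20294) = 7777/10000 ≈ 0.777700
step 8 [8y] bond c/1=17/200: DF=(1339927/1000000 − 17/200·(0.956000+0.923100+0.916900+0.869400+0.824600+0.820500+0.777700))/(1+17/200) = 379/500 ≈ 0.758000

1 1 239/250
2 2 9231/10000
3 3 9169/10000
4 4 4347/5000
5 5 4123/5000
6 6 1641/2000
7 7 7777/10000
8 8 379/500
s(1y) = (1/(239/250) − 1)/(1) = 11/239 ≈ 4.6025%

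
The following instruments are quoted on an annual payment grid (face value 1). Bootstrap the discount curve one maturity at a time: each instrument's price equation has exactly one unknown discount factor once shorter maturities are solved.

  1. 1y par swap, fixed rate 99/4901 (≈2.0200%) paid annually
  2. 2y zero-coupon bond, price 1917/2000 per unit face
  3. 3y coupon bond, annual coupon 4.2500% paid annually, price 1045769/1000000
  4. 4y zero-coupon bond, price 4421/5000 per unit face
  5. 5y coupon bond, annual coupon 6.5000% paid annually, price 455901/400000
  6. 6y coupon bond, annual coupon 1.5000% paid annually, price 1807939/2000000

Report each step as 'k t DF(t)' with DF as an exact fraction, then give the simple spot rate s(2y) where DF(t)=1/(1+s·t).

1 1 4901/5000
2 2 1917/2000
3 3 9241/10000
4 4 4421/5000
5 5 1683/2000
6 6 2057/2500
s(2y) = (1/(1917/2000) − 1)/(2) = 83/3834 ≈ 2.1648%

step 1 [1y] swap r/1=99/4901: DF=(1 − 99/4901·(0))/(1+99/4901) = 4901/5000 ≈ 0.980200
step 2 [2y] zero: DF = P = 1917/2000 ≈ 0.958500
step 3 [3y] bond c/1=17/400: DF=(1045769/1000000 − 17/400·(0.980200+0.958500))/(1+17/400) = 9241/10000 ≈ 0.924100
step 4 [4y] zero: DF = P = 4421/5000 ≈ 0.884200
step 5 [5y] bond c/1=13/200: DF=(455901/400000 − 13/200·(0.980200+0.958500+0.924100+0.884200))/(1+13/200) = 1683/2000 ≈ 0.841500
step 6 [6y] bond c/1=3/200: DF=(1807939/2000000 − 3/200·(0.980200+0.958500+0.924100+0.884200+0.841500))/(1+3/200) = 2057/2500 ≈ 0.822800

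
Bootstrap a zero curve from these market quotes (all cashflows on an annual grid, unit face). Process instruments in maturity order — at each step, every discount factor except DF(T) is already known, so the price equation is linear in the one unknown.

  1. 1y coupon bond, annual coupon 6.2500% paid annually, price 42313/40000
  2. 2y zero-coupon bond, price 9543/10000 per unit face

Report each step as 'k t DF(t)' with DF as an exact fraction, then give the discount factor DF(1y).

step 1 [1y] bond c/1=1/16: DF=(42313/40000 − 1/16·(0))/(1+1/16) = 2489/2500 ≈ 0.995600
step 2 [2y] zero: DF = P = 9543/10000 ≈ 0.954300

1 1 2489/2500
2 2 9543/10000
DF(1y) = 2489/2500 ≈ 0.995600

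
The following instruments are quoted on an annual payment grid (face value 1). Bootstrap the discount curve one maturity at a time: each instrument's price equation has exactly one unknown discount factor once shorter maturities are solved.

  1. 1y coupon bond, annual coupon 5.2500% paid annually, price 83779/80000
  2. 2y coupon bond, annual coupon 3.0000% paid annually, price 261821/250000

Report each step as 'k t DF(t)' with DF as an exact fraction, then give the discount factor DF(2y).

1 1 199/200
2 2 4939/5000
DF(2y) = 4939/5000 ≈ 0.987800

step 1 [1y] bond c/1=21/400: DF=(83779/80000 − 21/400·(0))/(1+21/400) = 199/200 ≈ 0.995000
step 2 [2y] bond c/1=3/100: DF=(261821/250000 − 3/100·(0.995000))/(1+3/100) = 4939/5000 ≈ 0.987800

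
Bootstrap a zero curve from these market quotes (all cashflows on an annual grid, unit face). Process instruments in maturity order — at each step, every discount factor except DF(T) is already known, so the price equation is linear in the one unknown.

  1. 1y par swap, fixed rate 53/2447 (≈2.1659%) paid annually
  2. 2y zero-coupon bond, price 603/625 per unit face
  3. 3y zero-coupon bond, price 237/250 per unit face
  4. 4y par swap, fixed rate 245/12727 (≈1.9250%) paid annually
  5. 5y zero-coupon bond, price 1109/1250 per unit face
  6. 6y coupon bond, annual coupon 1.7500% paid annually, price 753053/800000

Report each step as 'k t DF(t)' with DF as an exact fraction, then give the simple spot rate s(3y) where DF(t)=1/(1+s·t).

step 1 [1y] swap r/1=53/2447: DF=(1 − 53/2447·(0))/(1+53/2447) = 2447/2500 ≈ 0.978800
step 2 [2y] zero: DF = P = 603/625 ≈ 0.964800
step 3 [3y] zero: DF = P = 237/250 ≈ 0.948000
step 4 [4y] swap r/1=245/12727: DF=(1 − 245/12727·(0.978800+0.964800+0.948000))/(1+245/12727) = 1853/2000 ≈ 0.926500
step 5 [5y] zero: DF = P = 1109/1250 ≈ 0.887200
step 6 [6y] bond c/1=7/400: DF=(753053/800000 − 7/400·(0.978800+0.964800+0.948000+0.926500+0.887200))/(1+7/400) = 4221/5000 ≈ 0.844200

1 1 2447/2500
2 2 603/625
3 3 237/250
4 4 1853/2000
5 5 1109/1250
6 6 4221/5000
s(3y) = (1/(237/250) − 1)/(3) = 13/711 ≈ 1.8284%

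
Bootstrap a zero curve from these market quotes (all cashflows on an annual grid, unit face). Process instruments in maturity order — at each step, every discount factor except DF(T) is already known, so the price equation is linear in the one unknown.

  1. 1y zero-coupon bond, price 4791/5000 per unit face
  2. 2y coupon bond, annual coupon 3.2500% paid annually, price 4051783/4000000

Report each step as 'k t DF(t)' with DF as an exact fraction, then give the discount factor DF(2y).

1 1 4791/5000
2 2 9509/10000
DF(2y) = 9509/10000 ≈ 0.950900

step 1 [1y] zero: DF = P = 4791/5000 ≈ 0.958200
step 2 [2y] bond c/1=13/400: DF=(4051783/4000000 − 13/400·(0.958200))/(1+13/400) = 9509/10000 ≈ 0.950900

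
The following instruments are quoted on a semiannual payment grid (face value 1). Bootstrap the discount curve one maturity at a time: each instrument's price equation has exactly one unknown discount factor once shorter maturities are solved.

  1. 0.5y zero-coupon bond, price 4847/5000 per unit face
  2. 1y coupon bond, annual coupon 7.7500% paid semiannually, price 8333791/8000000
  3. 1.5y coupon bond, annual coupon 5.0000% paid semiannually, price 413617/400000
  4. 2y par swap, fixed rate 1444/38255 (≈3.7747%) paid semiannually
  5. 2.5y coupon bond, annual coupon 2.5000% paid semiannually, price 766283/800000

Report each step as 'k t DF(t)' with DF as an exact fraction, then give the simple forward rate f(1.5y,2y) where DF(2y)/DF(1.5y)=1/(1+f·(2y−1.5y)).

step 1 [0.5y] zero: DF = P = 4847/5000 ≈ 0.969400
step 2 [1y] bond c/2=31/800: DF=(8333791/8000000 − 31/800·(0.969400))/(1+31/800) = 9667/10000 ≈ 0.966700
step 3 [1.5y] bond c/2=1/40: DF=(413617/400000 − 1/40·(0.969400+0.966700))/(1+1/40) = 601/625 ≈ 0.961600
step 4 [2y] swap r/2=722/38255: DF=(1 − 722/38255·(0.969400+0.966700+0.961600))/(1+722/38255) = 4639/5000 ≈ 0.927800
step 5 [2.5y] bond c/2=1/80: DF=(766283/800000 − 1/80·(0.969400+0.966700+0.961600+0.927800))/(1+1/80) = 2247/2500 ≈ 0.898800

1 1/2 4847/5000
2 1 9667/10000
3 3/2 601/625
4 2 4639/5000
5 5/2 2247/2500
f(1.5y,2y) = ((601/625)/(4639/5000) − 1)/(1/2) = 338/4639 ≈ 7.2861%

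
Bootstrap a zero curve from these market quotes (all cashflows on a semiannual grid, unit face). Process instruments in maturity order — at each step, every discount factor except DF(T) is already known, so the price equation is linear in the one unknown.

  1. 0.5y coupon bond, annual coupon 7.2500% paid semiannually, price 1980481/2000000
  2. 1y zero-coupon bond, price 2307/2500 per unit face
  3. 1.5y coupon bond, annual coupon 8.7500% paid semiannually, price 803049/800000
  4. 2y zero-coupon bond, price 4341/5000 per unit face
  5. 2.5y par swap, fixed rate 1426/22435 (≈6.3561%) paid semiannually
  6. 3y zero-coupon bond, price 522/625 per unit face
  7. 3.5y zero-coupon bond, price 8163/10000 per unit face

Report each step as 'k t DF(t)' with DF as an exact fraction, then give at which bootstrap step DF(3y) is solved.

step 1 [0.5y] bond c/2=29/800: DF=(1980481/2000000 − 29/800·(0))/(1+29/800) = 2389/2500 ≈ 0.955600
step 2 [1y] zero: DF = P = 2307/2500 ≈ 0.922800
step 3 [1.5y] bond c/2=7/160: DF=(803049/800000 − 7/160·(0.955600+0.922800))/(1+7/160) = 883/1000 ≈ 0.883000
step 4 [2y] zero: DF = P = 4341/5000 ≈ 0.868200
step 5 [2.5y] swap r/2=713/22435: DF=(1 − 713/22435·(0.955600+0.922800+0.883000+0.868200))/(1+713/22435) = 4287/5000 ≈ 0.857400
step 6 [3y] zero: DF = P = 522/625 ≈ 0.835200
step 7 [3.5y] zero: DF = P = 8163/10000 ≈ 0.816300

1 1/2 2389/2500
2 1 2307/2500
3 3/2 883/1000
4 2 4341/5000
5 5/2 4287/5000
6 3 522/625
7 7/2 8163/10000
DF(3y) is solved at step 6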